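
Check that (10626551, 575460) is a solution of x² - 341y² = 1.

Compute x² = 10626551² = 112923586155601
Compute 341y² = 341·575460² = 341·331154211600 = 112923586155600
x² - 341y² = 112923586155601 - 112923586155600 = 1
Since this equals 1, (10626551, 575460) is a solution.

Yes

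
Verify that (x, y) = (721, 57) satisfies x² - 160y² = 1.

Compute x² = 721² = 519841
Compute 160y² = 160·57² = 160·3249 = 519840
x² - 160y² = 519841 - 519840 = 1
Since this equals 1, (721, 57) is a solution.

Yes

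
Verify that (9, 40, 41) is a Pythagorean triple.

Compute a² + b²:
9² + 40² = 81 + 1600 = 1681
Compute c²:
41² = 1681
Since 1681 = 1681, it is a Pythagorean triple.

Yes, it is a Pythagorean triple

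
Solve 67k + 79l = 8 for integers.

Step 1: Check solvability.
gcd(67, 79) = 1
Since 1 divides 8, solutions exist.

Step 2: Apply extended Euclidean algorithm to find gcd.
We find integers such that 67*x0 + 79*y0 = 1

Step 3: Scale the particular solution.
Multiply by 8/1 = 8:
k = -264, l = 224

Step 4: Verify.
67*(-264) + 79*(224) = 8 = 8 ✓

k = -264, l = 224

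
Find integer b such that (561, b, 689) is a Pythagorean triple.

b² = c² - a² = 689² - 561² = 474721 - 314721 = 160000
b = sqrt(160000) = 400

400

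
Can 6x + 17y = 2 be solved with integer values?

Step 1: Compute gcd(6, 17).
gcd(6, 17) = 1

Step 2: Check divisibility.
Does 1 divide 2? 2 = 1 x 2, so yes.

By the theorem on linear Diophantine equations, 6x + 17y = 2 has integer solutions if and only if gcd(6, 17) divides 2. Since 1 | 2, solutions exist.

Yes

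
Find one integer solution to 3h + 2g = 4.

Step 1: Check solvability.
gcd(3, 2) = 1
Since 1 divides 4, solutions exist.

Step 2: Apply extended Euclidean algorithm to find gcd.
We find integers such that 3*x0 + 2*y0 = 1

Step 3: Scale the particular solution.
Multiply by 4/1 = 4:
h = 4, g = -4

Step 4: Verify.
3*(4) + 2*(-4) = 4 = 4 ✓

h = 4, g = -4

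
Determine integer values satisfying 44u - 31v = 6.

Step 1: Check solvability.
gcd(44, 31) = 1
Since 1 divides 6, solutions exist.

Step 2: Apply extended Euclidean algorithm to find gcd.
We find integers such that 44*x0 + 31*y0 = 1

Step 3: Scale the particular solution.
Multiply by 6/1 = 6:
u = 72, v = 102

Step 4: Verify.
44*(72) - 31*(102) = 6 = 6 ✓

u = 72, v = 102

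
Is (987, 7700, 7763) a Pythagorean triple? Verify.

Compute a² + b² = 987² + 7700² = 974169 + 59290000 = 60264169
Compute c² = 7763² = 60264169
Since 60264169 = 60264169, confirmed.

Yes, it is a Pythagorean triple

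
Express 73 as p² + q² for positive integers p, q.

We need to find integers p, q > 0 such that p² + q² = 73.
Trying p = 3: q² = 73 - 3² = 73 - 9 = 64
q = 8
Check: 3² + 8² = 9 + 64 = 73 ✓

73 = 3² + 8²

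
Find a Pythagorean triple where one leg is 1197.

We need the other leg and hypotenuse such that 1197² + x² = c².
Take x = 980, c = 1547: 1197² + 980² = 1432809 + 960400 = 2393209 = 1547² ✓
Triple: (1197, 980, 1547)

(1197, 980, 1547)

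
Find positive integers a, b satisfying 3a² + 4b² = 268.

Try small values of a and check whether (268 - 3a²)/4 is a perfect square.
a = 2: 3·2² = 12, so 4b² = 268 - 12 = 256, giving b² = 64, b = 8.
Check: 3·2² + 4·8² = 12 + 256 = 268 ✓

a = 2, b = 8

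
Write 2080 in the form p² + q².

We need to find integers p, q > 0 such that p² + q² = 2080.
Trying p = 12: q² = 2080 - 12² = 2080 - 144 = 1936
q = 44
Check: 12² + 44² = 144 + 1936 = 2080 ✓

2080 = 12² + 44²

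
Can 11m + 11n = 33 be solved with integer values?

Step 1: Compute gcd(11, 11).
gcd(11, 11) = 11

Step 2: Check divisibility.
Does 11 divide 33? 33 = 11 x 3, so yes.

By the theorem on linear Diophantine equations, 11m + 11n = 33 has integer solutions if and only if gcd(11, 11) divides 33. Since 11 | 33, solutions exist.

Yes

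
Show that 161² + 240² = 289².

Compute a² + b² = 161² + 240² = 25921 + 57600 = 83521
Compute c² = 289² = 83521
Since 83521 = 83521, confirmed.

Yes, it is a Pythagorean triple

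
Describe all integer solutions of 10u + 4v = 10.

Step 1: Compute gcd(10, 4) = 2.
Since 2 divides 10, solutions exist.

Step 2: Find a particular solution using extended Euclidean algorithm.
We get u₀ = 5, v₀ = -10.
Check: 10*5 + 4*-10 = 10 = 10 ✓

Step 3: Write the general solution.
u = 5 + (4/2)t = 5 + 2t
v = -10 - (10/2)t = -10 - 5t
for any integer t.

u = 5 + 2t, v = -10 - 5t for integer t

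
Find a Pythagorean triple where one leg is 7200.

We need the other leg and hypotenuse such that 7200² + x² = c².
Take x = 4830, c = 8670: 7200² + 4830² = 51840000 + 23328900 = 75168900 = 8670² ✓
Triple: (4830, 7200, 8670)

(4830, 7200, 8670)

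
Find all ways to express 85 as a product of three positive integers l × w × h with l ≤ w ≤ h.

Iterate l from 1 to ⌊85^(1/3)⌋. For each l dividing 85, iterate w ≥ l with w dividing 85/l, and set h = 85/(l·w).
Triples found (2): (1×1×85), (1×5×17)

(1×1×85), (1×5×17)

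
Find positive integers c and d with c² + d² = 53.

We need to find integers c, d > 0 such that c² + d² = 53.
Trying c = 2: d² = 53 - 2² = 53 - 4 = 49
d = 7
Check: 2² + 7² = 4 + 49 = 53 ✓

53 = 2² + 7²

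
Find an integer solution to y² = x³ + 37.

Try small integer x values and check whether x³ + 37 is a perfect square.
x = -1: x³ + 37 = -1³ + 37 = -1 + 37 = 36
Is 36 a perfect square? 6² = 36 ✓
So (x, y) = (-1, -6) is a solution.

x = -1, y = -6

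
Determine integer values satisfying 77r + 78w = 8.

Step 1: Check solvability.
gcd(77, 78) = 1
Since 1 divides 8, solutions exist.

Step 2: Apply extended Euclidean algorithm to find gcd.
We find integers such that 77*x0 + 78*y0 = 1

Step 3: Scale the particular solution.
Multiply by 8/1 = 8:
r = -8, w = 8

Step 4: Verify.
77*(-8) + 78*(8) = 8 = 8 ✓

r = -8, w = 8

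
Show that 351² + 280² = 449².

Compute a² + b² = 351² + 280² = 123201 + 78400 = 201601
Compute c² = 449² = 201601
Since 201601 = 201601, confirmed.

Yes, it is a Pythagorean triple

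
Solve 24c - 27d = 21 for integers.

Step 1: Check solvability.
gcd(24, 27) = 3
Since 3 divides 21, solutions exist.

Step 2: Apply extended Euclidean algorithm to find gcd.
We find integers such that 24*x0 + 27*y0 = 3

Step 3: Scale the particular solution.
Multiply by 21/3 = 7:
c = -7, d = -7

Step 4: Verify.
24*(-7) - 27*(-7) = 21 = 21 ✓

c = -7, d = -7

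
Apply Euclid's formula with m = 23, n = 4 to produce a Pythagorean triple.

a = m² - n² = 23² - 4² = 529 - 16 = 513
b = 2mn = 2·23·4 = 184
c = m² + n² = 529 + 16 = 545
Verify: 513² + 184² = 263169 + 33856 = 297025 = 545² ✓

(513, 184, 545)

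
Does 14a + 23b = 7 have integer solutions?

Step 1: Compute gcd(14, 23).
gcd(14, 23) = 1

Step 2: Check divisibility.
Does 1 divide 7? 7 = 1 x 7, so yes.

By the theorem on linear Diophantine equations, 14a + 23b = 7 has integer solutions if and only if gcd(14, 23) divides 7. Since 1 | 7, solutions exist.

Yes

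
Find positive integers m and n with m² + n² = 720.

We need to find integers m, n > 0 such that m² + n² = 720.
Trying m = 12: n² = 720 - 12² = 720 - 144 = 576
n = 24
Check: 12² + 24² = 144 + 576 = 720 ✓

720 = 12² + 24²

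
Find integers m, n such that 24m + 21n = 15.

Step 1: Check solvability.
gcd(24, 21) = 3
Since 3 divides 15, solutions exist.

Step 2: Apply extended Euclidean algorithm to find gcd.
We find integers such that 24*x0 + 21*y0 = 3

Step 3: Scale the particular solution.
Multiply by 15/3 = 5:
m = 5, n = -5

Step 4: Verify.
24*(5) + 21*(-5) = 15 = 15 ✓

m = 5, n = -5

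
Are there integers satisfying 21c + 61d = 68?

Step 1: Compute gcd(21, 61).
gcd(21, 61) = 1

Step 2: Check divisibility.
Does 1 divide 68? 68 = 1 x 68, so yes.

By the theorem on linear Diophantine equations, 21c + 61d = 68 has integer solutions if and only if gcd(21, 61) divides 68. Since 1 | 68, solutions exist.

Yes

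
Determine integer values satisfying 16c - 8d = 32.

Step 1: Check solvability.
gcd(16, 8) = 8
Since 8 divides 32, solutions exist.

Step 2: Apply extended Euclidean algorithm to find gcd.
We find integers such that 16*x0 + 8*y0 = 8

Step 3: Scale the particular solution.
Multiply by 32/8 = 4:
c = 0, d = -4

Step 4: Verify.
16*(0) - 8*(-4) = 32 = 32 ✓

c = 0, d = -4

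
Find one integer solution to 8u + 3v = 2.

Step 1: Check solvability.
gcd(8, 3) = 1
Since 1 divides 2, solutions exist.

Step 2: Apply extended Euclidean algorithm to find gcd.
We find integers such that 8*x0 + 3*y0 = 1

Step 3: Scale the particular solution.
Multiply by 2/1 = 2:
u = -2, v = 6

Step 4: Verify.
8*(-2) + 3*(6) = 2 = 2 ✓

u = -2, v = 6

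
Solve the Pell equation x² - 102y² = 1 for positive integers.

We seek the smallest positive integers (x, y) with x² - 102y² = 1, i.e., x² = 102y² + 1.
Try successive y values:
y = 1: x² = 102·1² + 1 = 103, not a perfect square
y = 2: x² = 102·2² + 1 = 409, not a perfect square
y = 3: x² = 102·3² + 1 = 919, not a perfect square
... continuing the search (or via continued fractions) ...
y = 10: x² = 102·10² + 1 = 10201, x = 101 ✓

Verify: 101² - 102·10² = 10201 - 10200 = 1 ✓

x = 101, y = 10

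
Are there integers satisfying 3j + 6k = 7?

Step 1: Compute gcd(3, 6).
gcd(3, 6) = 3

Step 2: Check divisibility.
Does 3 divide 7? 7 = 3 x 2 + 1, so no.

By the theorem on linear Diophantine equations, 3j + 6k = 7 has integer solutions if and only if gcd(3, 6) divides 7. Since 3 does not divide 7, no solutions exist.

No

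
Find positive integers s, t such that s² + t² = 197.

Search for s with 197 - s² a perfect square.
s = 1: 197 - 1² = 197 - 1 = 196 = 14² ✓
So s = 1, t = 14.

s = 1, t = 14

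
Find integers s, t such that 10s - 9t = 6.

Step 1: Check solvability.
gcd(10, 9) = 1
Since 1 divides 6, solutions exist.

Step 2: Apply extended Euclidean algorithm to find gcd.
We find integers such that 10*x0 + 9*y0 = 1

Step 3: Scale the particular solution.
Multiply by 6/1 = 6:
s = 6, t = 6

Step 4: Verify.
10*(6) - 9*(6) = 6 = 6 ✓

s = 6, t = 6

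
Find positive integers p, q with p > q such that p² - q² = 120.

Factor: p² - q² = (p+q)(p-q) = 120.
We need two factors of 120 with the same parity.
Use p+q = 60 and p-q = 2 (product 60·2 = 120).
Adding: 2p = 62, so p = 31.
Subtracting: 2q = 58, so q = 29.
Check: 31² - 29² = 961 - 841 = 120 ✓

p = 31, q = 29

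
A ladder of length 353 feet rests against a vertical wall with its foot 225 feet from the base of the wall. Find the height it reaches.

The ladder, wall, and ground form a right triangle with hypotenuse 353 and one leg 225.
By the Pythagorean theorem: h² = 353² - 225² = 124609 - 50625 = 73984
h = √73984 = 272 feet

272 feet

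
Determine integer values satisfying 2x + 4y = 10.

Step 1: Check solvability.
gcd(2, 4) = 2
Since 2 divides 10, solutions exist.

Step 2: Apply extended Euclidean algorithm to find gcd.
We find integers such that 2*x0 + 4*y0 = 2

Step 3: Scale the particular solution.
Multiply by 10/2 = 5:
x = 5, y = 0

Step 4: Verify.
2*(5) + 4*(0) = 10 = 10 ✓

x = 5, y = 0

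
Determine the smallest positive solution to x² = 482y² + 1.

We seek the smallest positive integers (x, y) with x² - 482y² = 1, i.e., x² = 482y² + 1.
Try successive y values:
y = 1: x² = 482·1² + 1 = 483, not a perfect square
y = 2: x² = 482·2² + 1 = 1929, not a perfect square
y = 3: x² = 482·3² + 1 = 4339, not a perfect square
... continuing the search (or via continued fractions) ...
y = 22: x² = 482·22² + 1 = 233289, x = 483 ✓

Verify: 483² - 482·22² = 233289 - 233288 = 1 ✓

x = 483, y = 22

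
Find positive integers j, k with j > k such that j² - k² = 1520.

Factor: j² - k² = (j+k)(j-k) = 1520.
We need two factors of 1520 with the same parity.
Use j+k = 760 and j-k = 2 (product 760·2 = 1520).
Adding: 2j = 762, so j = 381.
Subtracting: 2k = 758, so k = 379.
Check: 381² - 379² = 145161 - 143641 = 1520 ✓

j = 381, k = 379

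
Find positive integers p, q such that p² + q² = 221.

Search for p with 221 - p² a perfect square.
p = 5: 221 - 5² = 221 - 25 = 196 = 14² ✓
So p = 5, q = 14.

p = 5, q = 14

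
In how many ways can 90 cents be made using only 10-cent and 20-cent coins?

We need non-negative integers (x, y) with 10x + 20y = 90.
For each x from 0 to 9, check if (90 - 10x) is a non-negative multiple of 20.
Solutions (x, y): (1,4), (3,3), (5,2), (7,1), ...
Count: 5

5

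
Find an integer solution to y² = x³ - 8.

Try small integer x values and check whether x³ - 8 is a perfect square.
x = 2: x³ - 8 = 2³ - 8 = 8 - 8 = 0
Is 0 a perfect square? 0² = 0 ✓
So (x, y) = (2, 0) is a solution.

x = 2, y = 0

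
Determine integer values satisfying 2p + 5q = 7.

Step 1: Check solvability.
gcd(2, 5) = 1
Since 1 divides 7, solutions exist.

Step 2: Apply extended Euclidean algorithm to find gcd.
We find integers such that 2*x0 + 5*y0 = 1

Step 3: Scale the particular solution.
Multiply by 7/1 = 7:
p = -14, q = 7

Step 4: Verify.
2*(-14) + 5*(7) = 7 = 7 ✓

p = -14, q = 7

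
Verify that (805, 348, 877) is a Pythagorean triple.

Compute a² + b² = 805² + 348² = 648025 + 121104 = 769129
Compute c² = 877² = 769129
Since 769129 = 769129, confirmed.

Yes, it is a Pythagorean triple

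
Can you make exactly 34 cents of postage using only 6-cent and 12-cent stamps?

We need non-negative x, y with 6x + 12y = 34.
gcd(6, 12) = 6, and 6 does not divide 34.
No integer solutions exist, so certainly no non-negative ones.

No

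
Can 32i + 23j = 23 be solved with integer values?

Step 1: Compute gcd(32, 23).
gcd(32, 23) = 1

Step 2: Check divisibility.
Does 1 divide 23? 23 = 1 x 23, so yes.

By the theorem on linear Diophantine equations, 32i + 23j = 23 has integer solutions if and only if gcd(32, 23) divides 23. Since 1 | 23, solutions exist.

Yes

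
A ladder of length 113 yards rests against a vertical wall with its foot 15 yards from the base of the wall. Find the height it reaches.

The ladder, wall, and ground form a right triangle with hypotenuse 113 and one leg 15.
By the Pythagorean theorem: h² = 113² - 15² = 12769 - 225 = 12544
h = √12544 = 112 yards

112 yards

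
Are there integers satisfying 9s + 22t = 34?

Step 1: Compute gcd(9, 22).
gcd(9, 22) = 1

Step 2: Check divisibility.
Does 1 divide 34? 34 = 1 x 34, so yes.

By the theorem on linear Diophantine equations, 9s + 22t = 34 has integer solutions if and only if gcd(9, 22) divides 34. Since 1 | 34, solutions exist.

Yes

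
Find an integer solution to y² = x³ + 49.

Try small integer x values and check whether x³ + 49 is a perfect square.
x = 0: x³ + 49 = 0³ + 49 = 0 + 49 = 49
Is 49 a perfect square? 7² = 49 ✓
So (x, y) = (0, 7) is a solution.

x = 0, y = 7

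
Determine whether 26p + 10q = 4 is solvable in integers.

Step 1: Compute gcd(26, 10).
gcd(26, 10) = 2

Step 2: Check divisibility.
Does 2 divide 4? 4 = 2 x 2, so yes.

By the theorem on linear Diophantine equations, 26p + 10q = 4 has integer solutions if and only if gcd(26, 10) divides 4. Since 2 | 4, solutions exist.

Yes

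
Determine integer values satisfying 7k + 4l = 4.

Step 1: Check solvability.
gcd(7, 4) = 1
Since 1 divides 4, solutions exist.

Step 2: Apply extended Euclidean algorithm to find gcd.
We find integers such that 7*x0 + 4*y0 = 1

Step 3: Scale the particular solution.
Multiply by 4/1 = 4:
k = -4, l = 8

Step 4: Verify.
7*(-4) + 4*(8) = 4 = 4 ✓

k = -4, l = 8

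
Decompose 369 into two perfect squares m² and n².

We need to find integers m, n > 0 such that m² + n² = 369.
Trying m = 12: n² = 369 - 12² = 369 - 144 = 225
n = 15
Check: 12² + 15² = 144 + 225 = 369 ✓

369 = 12² + 15²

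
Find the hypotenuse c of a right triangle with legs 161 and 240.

c² = a² + b² = 161² + 240² = 25921 + 57600 = 83521
c = sqrt(83521) = 289

289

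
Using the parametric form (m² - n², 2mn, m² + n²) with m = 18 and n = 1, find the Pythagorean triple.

a = m² - n² = 324 - 1 = 323
b = 2mn = 2·18·1 = 36
c = m² + n² = 324 + 1 = 325
Verify: 323² + 36² = 104329 + 1296 = 105625 = 325² ✓

(323, 36, 325)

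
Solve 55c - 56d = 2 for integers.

Step 1: Check solvability.
gcd(55, 56) = 1
Since 1 divides 2, solutions exist.

Step 2: Apply extended Euclidean algorithm to find gcd.
We find integers such that 55*x0 + 56*y0 = 1

Step 3: Scale the particular solution.
Multiply by 2/1 = 2:
c = -2, d = -2

Step 4: Verify.
55*(-2) - 56*(-2) = 2 = 2 ✓

c = -2, d = -2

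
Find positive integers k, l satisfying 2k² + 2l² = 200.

Try small values of k and check whether (200 - 2k²)/2 is a perfect square.
k = 6: 2·6² = 72, so 2l² = 200 - 72 = 128, giving l² = 64, l = 8.
Check: 2·6² + 2·8² = 72 + 128 = 200 ✓

k = 6, l = 8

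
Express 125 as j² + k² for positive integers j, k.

We need to find integers j, k > 0 such that j² + k² = 125.
Trying j = 2: k² = 125 - 2² = 125 - 4 = 121
k = 11
Check: 2² + 11² = 4 + 121 = 125 ✓

125 = 2² + 11²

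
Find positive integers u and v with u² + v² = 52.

We need to find integers u, v > 0 such that u² + v² = 52.
Trying u = 4: v² = 52 - 4² = 52 - 16 = 36
v = 6
Check: 4² + 6² = 16 + 36 = 52 ✓

52 = 4² + 6²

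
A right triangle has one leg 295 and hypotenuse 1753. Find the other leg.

b² = c² - a² = 3073009 - 87025 = 2985984
b = 1728

1728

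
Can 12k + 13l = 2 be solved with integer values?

Step 1: Compute gcd(12, 13).
gcd(12, 13) = 1

Step 2: Check divisibility.
Does 1 divide 2? 2 = 1 x 2, so yes.

By the theorem on linear Diophantine equations, 12k + 13l = 2 has integer solutions if and only if gcd(12, 13) divides 2. Since 1 | 2, solutions exist.

Yes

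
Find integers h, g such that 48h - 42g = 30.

Step 1: Check solvability.
gcd(48, 42) = 6
Since 6 divides 30, solutions exist.

Step 2: Apply extended Euclidean algorithm to find gcd.
We find integers such that 48*x0 + 42*y0 = 6

Step 3: Scale the particular solution.
Multiply by 30/6 = 5:
h = 5, g = 5

Step 4: Verify.
48*(5) - 42*(5) = 30 = 30 ✓

h = 5, g = 5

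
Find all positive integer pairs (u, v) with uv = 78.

The positive divisors of 78 are: 1, 2, 3, 6, 13, 26, 39, 78.
Each divisor d gives the pair (d, 78/d):
(1, 78), (2, 39), (3, 26), (6, 13), (13, 6), (26, 3), (39, 2), (78, 1)

(1, 78), (2, 39), (3, 26), (6, 13), (13, 6), (26, 3), (39, 2), (78, 1)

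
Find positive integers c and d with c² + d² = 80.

We need to find integers c, d > 0 such that c² + d² = 80.
Trying c = 4: d² = 80 - 4² = 80 - 16 = 64
d = 8
Check: 4² + 8² = 16 + 64 = 80 ✓

80 = 4² + 8²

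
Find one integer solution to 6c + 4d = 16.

Step 1: Check solvability.
gcd(6, 4) = 2
Since 2 divides 16, solutions exist.

Step 2: Apply extended Euclidean algorithm to find gcd.
We find integers such that 6*x0 + 4*y0 = 2

Step 3: Scale the particular solution.
Multiply by 16/2 = 8:
c = 8, d = -8

Step 4: Verify.
6*(8) + 4*(-8) = 16 = 16 ✓

c = 8, d = -8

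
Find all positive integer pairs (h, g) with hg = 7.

The positive divisors of 7 are: 1, 7.
Each divisor d gives the pair (d, 7/d):
(1, 7), (7, 1)

(1, 7), (7, 1)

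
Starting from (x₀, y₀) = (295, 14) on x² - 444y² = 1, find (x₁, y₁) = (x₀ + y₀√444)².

Solutions to x² - Dy² = 1 are generated by powers of (x₀ + y₀√D).
The next solution satisfies x₁ + y₁√444 = (x₀ + y₀√444)², giving:
x₁ = x₀² + 444y₀² = 295² + 444·14² = 87025 + 87024 = 174049
y₁ = 2x₀y₀ = 2·295·14 = 8260

Verify: 174049² - 444·8260² = 30293054401 - 30293054400 = 1 ✓

x = 174049, y = 8260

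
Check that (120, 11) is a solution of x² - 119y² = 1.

Compute x² = 120² = 14400
Compute 119y² = 119·11² = 119·121 = 14399
x² - 119y² = 14400 - 14399 = 1
Since this equals 1, (120, 11) is a solution.

Yes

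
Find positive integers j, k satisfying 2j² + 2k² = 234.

Try small values of j and check whether (234 - 2j²)/2 is a perfect square.
j = 9: 2·9² = 162, so 2k² = 234 - 162 = 72, giving k² = 36, k = 6.
Check: 2·9² + 2·6² = 162 + 72 = 234 ✓

j = 9, k = 6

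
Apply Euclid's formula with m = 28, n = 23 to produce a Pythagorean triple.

a = m² - n² = 28² - 23² = 784 - 529 = 255
b = 2mn = 2·28·23 = 1288
c = m² + n² = 784 + 529 = 1313
Verify: 255² + 1288² = 65025 + 1658944 = 1723969 = 1313² ✓

(255, 1288, 1313)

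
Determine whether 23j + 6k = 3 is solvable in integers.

Step 1: Compute gcd(23, 6).
gcd(23, 6) = 1

Step 2: Check divisibility.
Does 1 divide 3? 3 = 1 x 3, so yes.

By the theorem on linear Diophantine equations, 23j + 6k = 3 has integer solutions if and only if gcd(23, 6) divides 3. Since 1 | 3, solutions exist.

Yes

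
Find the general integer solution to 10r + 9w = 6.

Step 1: Compute gcd(10, 9) = 1.
Since 1 divides 6, solutions exist.

Step 2: Find a particular solution using extended Euclidean algorithm.
We get r₀ = 6, w₀ = -6.
Check: 10*6 + 9*-6 = 6 = 6 ✓

Step 3: Write the general solution.
r = 6 + (9/1)t = 6 + 9t
w = -6 - (10/1)t = -6 - 10t
for any integer t.

r = 6 + 9t, w = -6 - 10t for integer t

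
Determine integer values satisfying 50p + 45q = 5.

Step 1: Check solvability.
gcd(50, 45) = 5
Since 5 divides 5, solutions exist.

Step 2: Apply extended Euclidean algorithm to find gcd.
We find integers such that 50*x0 + 45*y0 = 5

Step 3: Scale the particular solution.
Multiply by 5/5 = 1:
p = 1, q = -1

Step 4: Verify.
50*(1) + 45*(-1) = 5 = 5 ✓

p = 1, q = -1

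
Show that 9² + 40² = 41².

Compute a² + b² = 9² + 40² = 81 + 1600 = 1681
Compute c² = 41² = 1681
Since 1681 = 1681, confirmed.

Yes, it is a Pythagorean triple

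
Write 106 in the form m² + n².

We need to find integers m, n > 0 such that m² + n² = 106.
Trying m = 5: n² = 106 - 5² = 106 - 25 = 81
n = 9
Check: 5² + 9² = 25 + 81 = 106 ✓

106 = 5² + 9²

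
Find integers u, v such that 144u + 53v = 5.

Step 1: Check solvability.
gcd(144, 53) = 1
Since 1 divides 5, solutions exist.

Step 2: Apply extended Euclidean algorithm to find gcd.
We find integers such that 144*x0 + 53*y0 = 1

Step 3: Scale the particular solution.
Multiply by 5/1 = 5:
u = 35, v = -95

Step 4: Verify.
144*(35) + 53*(-95) = 5 = 5 ✓

u = 35, v = -95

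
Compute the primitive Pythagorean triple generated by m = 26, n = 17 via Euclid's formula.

a = m² - n² = 26² - 17² = 676 - 289 = 387
b = 2mn = 2·26·17 = 884
c = m² + n² = 676 + 289 = 965
Verify: 387² + 884² = 149769 + 781456 = 931225 = 965² ✓

(387, 884, 965)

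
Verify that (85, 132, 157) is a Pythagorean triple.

Compute a² + b²:
85² + 132² = 7225 + 17424 = 24649
Compute c²:
157² = 24649
Since 24649 = 24649, it is a Pythagorean triple.

Yes, it is a Pythagorean triple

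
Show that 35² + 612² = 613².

Compute a² + b² = 35² + 612² = 1225 + 374544 = 375769
Compute c² = 613² = 375769
Since 375769 = 375769, confirmed.

Yes, it is a Pythagorean triple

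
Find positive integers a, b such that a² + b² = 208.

Search for a with 208 - a² a perfect square.
a = 8: 208 - 8² = 208 - 64 = 144 = 12² ✓
So a = 8, b = 12.

a = 8, b = 12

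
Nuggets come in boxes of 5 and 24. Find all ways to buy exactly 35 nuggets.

We need non-negative integers (x, y) with 5x + 24y = 35.
For each x in 0..7, check if 35 - 5x is a non-negative multiple of 24.
x = 7: 24y = 0, y = 0 ✓

(7 boxes of 5, 0 boxes of 24)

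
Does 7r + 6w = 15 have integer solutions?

Step 1: Compute gcd(7, 6).
gcd(7, 6) = 1

Step 2: Check divisibility.
Does 1 divide 15? 15 = 1 x 15, so yes.

By the theorem on linear Diophantine equations, 7r + 6w = 15 has integer solutions if and only if gcd(7, 6) divides 15. Since 1 | 15, solutions exist.

Yes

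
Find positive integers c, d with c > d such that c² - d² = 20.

Factor: c² - d² = (c+d)(c-d) = 20.
We need two factors of 20 with the same parity.
Use c+d = 10 and c-d = 2 (product 10·2 = 20).
Adding: 2c = 12, so c = 6.
Subtracting: 2d = 8, so d = 4.
Check: 6² - 4² = 36 - 16 = 20 ✓

c = 6, d = 4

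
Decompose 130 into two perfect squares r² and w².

We need to find integers r, w > 0 such that r² + w² = 130.
Trying r = 3: w² = 130 - 3² = 130 - 9 = 121
w = 11
Check: 3² + 11² = 9 + 121 = 130 ✓

130 = 3² + 11²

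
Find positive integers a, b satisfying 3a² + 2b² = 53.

Try small values of a and check whether (53 - 3a²)/2 is a perfect square.
a = 1: 3·1² = 3, so 2b² = 53 - 3 = 50, giving b² = 25, b = 5.
Check: 3·1² + 2·5² = 3 + 50 = 53 ✓

a = 1, b = 5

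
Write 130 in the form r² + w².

We need to find integers r, w > 0 such that r² + w² = 130.
Trying r = 3: w² = 130 - 3² = 130 - 9 = 121
w = 11
Check: 3² + 11² = 9 + 121 = 130 ✓

130 = 3² + 11²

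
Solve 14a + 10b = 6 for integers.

Step 1: Check solvability.
gcd(14, 10) = 2
Since 2 divides 6, solutions exist.

Step 2: Apply extended Euclidean algorithm to find gcd.
We find integers such that 14*x0 + 10*y0 = 2

Step 3: Scale the particular solution.
Multiply by 6/2 = 3:
a = -6, b = 9

Step 4: Verify.
14*(-6) + 10*(9) = 6 = 6 ✓

a = -6, b = 9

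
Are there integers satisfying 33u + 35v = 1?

Step 1: Compute gcd(33, 35).
gcd(33, 35) = 1

Step 2: Check divisibility.
Does 1 divide 1? 1 = 1 x 1, so yes.

By the theorem on linear Diophantine equations, 33u + 35v = 1 has integer solutions if and only if gcd(33, 35) divides 1. Since 1 | 1, solutions exist.

Yes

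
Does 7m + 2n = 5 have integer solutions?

Step 1: Compute gcd(7, 2).
gcd(7, 2) = 1

Step 2: Check divisibility.
Does 1 divide 5? 5 = 1 x 5, so yes.

By the theorem on linear Diophantine equations, 7m + 2n = 5 has integer solutions if and only if gcd(7, 2) divides 5. Since 1 | 5, solutions exist.

Yes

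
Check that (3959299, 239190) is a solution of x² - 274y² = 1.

Compute x² = 3959299² = 15676048571401
Compute 274y² = 274·239190² = 274·57211856100 = 15676048571400
x² - 274y² = 15676048571401 - 15676048571400 = 1
Since this equals 1, (3959299, 239190) is a solution.

Yes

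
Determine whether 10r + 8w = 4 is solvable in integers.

Step 1: Compute gcd(10, 8).
gcd(10, 8) = 2

Step 2: Check divisibility.
Does 2 divide 4? 4 = 2 x 2, so yes.

By the theorem on linear Diophantine equations, 10r + 8w = 4 has integer solutions if and only if gcd(10, 8) divides 4. Since 2 | 4, solutions exist.

Yes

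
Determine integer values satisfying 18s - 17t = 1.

Step 1: Check solvability.
gcd(18, 17) = 1
Since 1 divides 1, solutions exist.

Step 2: Apply extended Euclidean algorithm to find gcd.
We find integers such that 18*x0 + 17*y0 = 1

Step 3: Scale the particular solution.
Multiply by 1/1 = 1:
s = 1, t = 1

Step 4: Verify.
18*(1) - 17*(1) = 1 = 1 ✓

s = 1, t = 1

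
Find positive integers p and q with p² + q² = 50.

We need to find integers p, q > 0 such that p² + q² = 50.
Trying p = 1: q² = 50 - 1² = 50 - 1 = 49
q = 7
Check: 1² + 7² = 1 + 49 = 50 ✓

50 = 1² + 7²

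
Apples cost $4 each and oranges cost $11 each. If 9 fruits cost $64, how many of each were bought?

Let a = apples, o = oranges.
a + o = 9
4a + 11o = 64
Substitute o = 9 - a:
4a + 11(9 - a) = 64
(4 - 11)a = 64 - 99
-7a = -35
a = 5, o = 9 - 5 = 4

Apples: 5, Oranges: 4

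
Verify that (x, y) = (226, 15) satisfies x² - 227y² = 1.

Compute x² = 226² = 51076
Compute 227y² = 227·15² = 227·225 = 51075
x² - 227y² = 51076 - 51075 = 1
Since this equals 1, (226, 15) is a solution.

Yes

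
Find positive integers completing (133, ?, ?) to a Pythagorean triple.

We need the other leg and hypotenuse such that 133² + x² = c².
Take x = 156, c = 205: 133² + 156² = 17689 + 24336 = 42025 = 205² ✓
Triple: (133, 156, 205)

(133, 156, 205)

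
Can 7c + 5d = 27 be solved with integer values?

Step 1: Compute gcd(7, 5).
gcd(7, 5) = 1

Step 2: Check divisibility.
Does 1 divide 27? 27 = 1 x 27, so yes.

By the theorem on linear Diophantine equations, 7c + 5d = 27 has integer solutions if and only if gcd(7, 5) divides 27. Since 1 | 27, solutions exist.

Yes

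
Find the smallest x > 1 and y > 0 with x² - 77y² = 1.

We seek the smallest positive integers (x, y) with x² - 77y² = 1, i.e., x² = 77y² + 1.
Try successive y values:
y = 1: x² = 77·1² + 1 = 78, not a perfect square
y = 2: x² = 77·2² + 1 = 309, not a perfect square
y = 3: x² = 77·3² + 1 = 694, not a perfect square
... continuing the search (or via continued fractions) ...
y = 40: x² = 77·40² + 1 = 123201, x = 351 ✓

Verify: 351² - 77·40² = 123201 - 123200 = 1 ✓

x = 351, y = 40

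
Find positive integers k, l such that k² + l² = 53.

Search for k with 53 - k² a perfect square.
k = 2: 53 - 2² = 53 - 4 = 49 = 7² ✓
So k = 2, l = 7.

k = 2, l = 7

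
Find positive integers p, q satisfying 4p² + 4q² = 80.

Try small values of p and check whether (80 - 4p²)/4 is a perfect square.
p = 2: 4·2² = 16, so 4q² = 80 - 16 = 64, giving q² = 16, q = 4.
Check: 4·2² + 4·4² = 16 + 64 = 80 ✓

p = 2, q = 4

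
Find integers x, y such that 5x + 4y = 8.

Step 1: Check solvability.
gcd(5, 4) = 1
Since 1 divides 8, solutions exist.

Step 2: Apply extended Euclidean algorithm to find gcd.
We find integers such that 5*x0 + 4*y0 = 1

Step 3: Scale the particular solution.
Multiply by 8/1 = 8:
x = 8, y = -8

Step 4: Verify.
5*(8) + 4*(-8) = 8 = 8 ✓

x = 8, y = -8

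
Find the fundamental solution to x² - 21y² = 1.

We seek the smallest positive integers (x, y) with x² - 21y² = 1, i.e., x² = 21y² + 1.
Try successive y values:
y = 1: x² = 21·1² + 1 = 22, not a perfect square
y = 2: x² = 21·2² + 1 = 85, not a perfect square
y = 3: x² = 21·3² + 1 = 190, not a perfect square
... continuing the search (or via continued fractions) ...
y = 12: x² = 21·12² + 1 = 3025, x = 55 ✓

Verify: 55² - 21·12² = 3025 - 3024 = 1 ✓

x = 55, y = 12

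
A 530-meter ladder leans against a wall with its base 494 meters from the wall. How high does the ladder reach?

The ladder, wall, and ground form a right triangle with hypotenuse 530 and one leg 494.
By the Pythagorean theorem: h² = 530² - 494² = 280900 - 244036 = 36864
h = √36864 = 192 meters

192 meters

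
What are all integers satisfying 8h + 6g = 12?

Step 1: Compute gcd(8, 6) = 2.
Since 2 divides 12, solutions exist.

Step 2: Find a particular solution using extended Euclidean algorithm.
We get h₀ = 6, g₀ = -6.
Check: 8*6 + 6*-6 = 12 = 12 ✓

Step 3: Write the general solution.
h = 6 + (6/2)t = 6 + 3t
g = -6 - (8/2)t = -6 - 4t
for any integer t.

h = 6 + 3t, g = -6 - 4t for integer t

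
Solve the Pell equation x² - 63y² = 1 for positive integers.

We seek the smallest positive integers (x, y) with x² - 63y² = 1, i.e., x² = 63y² + 1.
Try successive y values:
y = 1: x² = 63·1² + 1 = 64, x = 8 ✓

Verify: 8² - 63·1² = 64 - 63 = 1 ✓

x = 8, y = 1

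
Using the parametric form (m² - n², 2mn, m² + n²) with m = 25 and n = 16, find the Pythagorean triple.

a = m² - n² = 625 - 256 = 369
b = 2mn = 2·25·16 = 800
c = m² + n² = 625 + 256 = 881
Verify: 369² + 800² = 136161 + 640000 = 776161 = 881² ✓

(369, 800, 881)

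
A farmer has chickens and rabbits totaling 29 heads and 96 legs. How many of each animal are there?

Let c = chickens, r = rabbits.
Heads: c + r = 29
Legs: 2c + 4r = 96
From the first equation, c = 29 - r. Substitute:
2(29 - r) + 4r = 96
58 + 2r = 96
r = (96 - 58)/2 = 19
c = 29 - 19 = 10

Chickens: 10, Rabbits: 19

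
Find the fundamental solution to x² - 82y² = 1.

We seek the smallest positive integers (x, y) with x² - 82y² = 1, i.e., x² = 82y² + 1.
Try successive y values:
y = 1: x² = 82·1² + 1 = 83, not a perfect square
y = 2: x² = 82·2² + 1 = 329, not a perfect square
y = 3: x² = 82·3² + 1 = 739, not a perfect square
... continuing the search (or via continued fractions) ...
y = 18: x² = 82·18² + 1 = 26569, x = 163 ✓

Verify: 163² - 82·18² = 26569 - 26568 = 1 ✓

x = 163, y = 18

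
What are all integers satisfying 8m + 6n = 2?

Step 1: Compute gcd(8, 6) = 2.
Since 2 divides 2, solutions exist.

Step 2: Find a particular solution using extended Euclidean algorithm.
We get m₀ = 1, n₀ = -1.
Check: 8*1 + 6*-1 = 2 = 2 ✓

Step 3: Write the general solution.
m = 1 + (6/2)t = 1 + 3t
n = -1 - (8/2)t = -1 - 4t
for any integer t.

m = 1 + 3t, n = -1 - 4t for integer t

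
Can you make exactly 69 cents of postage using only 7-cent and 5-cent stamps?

We need non-negative x, y with 7x + 5y = 69.
gcd(7, 5) = 1 divides 69, so integer solutions exist.
Search for a non-negative one: x = 2 gives 5y = 69 - 14 = 55, so y = 11.
Check: 7·2 + 5·11 = 69 ✓

Yes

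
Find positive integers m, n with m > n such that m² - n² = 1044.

Factor: m² - n² = (m+n)(m-n) = 1044.
We need two factors of 1044 with the same parity.
Use m+n = 522 and m-n = 2 (product 522·2 = 1044).
Adding: 2m = 524, so m = 262.
Subtracting: 2n = 520, so n = 260.
Check: 262² - 260² = 68644 - 67600 = 1044 ✓

m = 262, n = 260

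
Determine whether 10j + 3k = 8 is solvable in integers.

Step 1: Compute gcd(10, 3).
gcd(10, 3) = 1

Step 2: Check divisibility.
Does 1 divide 8? 8 = 1 x 8, so yes.

By the theorem on linear Diophantine equations, 10j + 3k = 8 has integer solutions if and only if gcd(10, 3) divides 8. Since 1 | 8, solutions exist.

Yes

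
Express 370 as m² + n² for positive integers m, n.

We need to find integers m, n > 0 such that m² + n² = 370.
Trying m = 3: n² = 370 - 3² = 370 - 9 = 361
n = 19
Check: 3² + 19² = 9 + 361 = 370 ✓

370 = 3² + 19²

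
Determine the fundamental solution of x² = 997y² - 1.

We need x² = 997y² - 1. Try successive y:
y = 1: x² = 997·1² - 1 = 996, not a perfect square
y = 2: x² = 997·2² - 1 = 3987, not a perfect square
y = 3: x² = 997·3² - 1 = 8972, not a perfect square
...
y = 2689: x² = 997·2689² - 1 = 7209028836 = 84906² ✓
Check: 84906² - 997·2689² = 7209028836 - 7209028837 = -1 ✓

x = 84906, y = 2689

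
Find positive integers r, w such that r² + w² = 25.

Search for r with 25 - r² a perfect square.
r = 3: 25 - 3² = 25 - 9 = 16 = 4² ✓
So r = 3, w = 4.

r = 3, w = 4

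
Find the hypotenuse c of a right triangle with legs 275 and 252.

c² = a² + b² = 275² + 252² = 75625 + 63504 = 139129
c = 373

373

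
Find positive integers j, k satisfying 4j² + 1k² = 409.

Try small values of j and check whether (409 - 4j²)/1 is a perfect square.
j = 10: 4·10² = 400, so 1k² = 409 - 400 = 9, giving k² = 9, k = 3.
Check: 4·10² + 1·3² = 400 + 9 = 409 ✓

j = 10, k = 3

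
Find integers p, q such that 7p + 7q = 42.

Step 1: Check solvability.
gcd(7, 7) = 7
Since 7 divides 42, solutions exist.

Step 2: Apply extended Euclidean algorithm to find gcd.
We find integers such that 7*x0 + 7*y0 = 7

Step 3: Scale the particular solution.
Multiply by 42/7 = 6:
p = 0, q = 6

Step 4: Verify.
7*(0) + 7*(6) = 42 = 42 ✓

p = 0, q = 6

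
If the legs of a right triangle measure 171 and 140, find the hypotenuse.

c² = a² + b² = 171² + 140² = 29241 + 19600 = 48841
c = 221

221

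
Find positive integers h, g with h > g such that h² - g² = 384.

Factor: h² - g² = (h+g)(h-g) = 384.
We need two factors of 384 with the same parity.
Use h+g = 192 and h-g = 2 (product 192·2 = 384).
Adding: 2h = 194, so h = 97.
Subtracting: 2g = 190, so g = 95.
Check: 97² - 95² = 9409 - 9025 = 384 ✓

h = 97, g = 95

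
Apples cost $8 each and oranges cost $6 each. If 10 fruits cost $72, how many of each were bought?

Let a = apples, o = oranges.
a + o = 10
8a + 6o = 72
Substitute o = 10 - a:
8a + 6(10 - a) = 72
(8 - 6)a = 72 - 60
2a = 12
a = 6, o = 10 - 6 = 4

Apples: 6, Oranges: 4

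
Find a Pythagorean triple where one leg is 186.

We need the other leg and hypotenuse such that 186² + x² = c².
Take x = 952, c = 970: 186² + 952² = 34596 + 906304 = 940900 = 970² ✓
Triple: (186, 952, 970)

(186, 952, 970)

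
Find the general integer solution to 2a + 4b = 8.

Step 1: Compute gcd(2, 4) = 2.
Since 2 divides 8, solutions exist.

Step 2: Find a particular solution using extended Euclidean algorithm.
We get a₀ = 4, b₀ = 0.
Check: 2*4 + 4*0 = 8 = 8 ✓

Step 3: Write the general solution.
a = 4 + (4/2)t = 4 + 2t
b = 0 - (2/2)t = 0 - 1t
for any integer t.

a = 4 + 2t, b = 0 - 1t for integer t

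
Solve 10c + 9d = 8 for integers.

Step 1: Check solvability.
gcd(10, 9) = 1
Since 1 divides 8, solutions exist.

Step 2: Apply extended Euclidean algorithm to find gcd.
We find integers such that 10*x0 + 9*y0 = 1

Step 3: Scale the particular solution.
Multiply by 8/1 = 8:
c = 8, d = -8

Step 4: Verify.
10*(8) + 9*(-8) = 8 = 8 ✓

c = 8, d = -8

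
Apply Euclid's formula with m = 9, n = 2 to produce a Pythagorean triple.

a = m² - n² = 9² - 2² = 81 - 4 = 77
b = 2mn = 2·9·2 = 36
c = m² + n² = 81 + 4 = 85
Verify: 77² + 36² = 5929 + 1296 = 7225 = 85² ✓

(77, 36, 85)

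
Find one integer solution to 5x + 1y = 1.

Step 1: Check solvability.
gcd(5, 1) = 1
Since 1 divides 1, solutions exist.

Step 2: Apply extended Euclidean algorithm to find gcd.
We find integers such that 5*x0 + 1*y0 = 1

Step 3: Scale the particular solution.
Multiply by 1/1 = 1:
x = 0, y = 1

Step 4: Verify.
5*(0) + 1*(1) = 1 = 1 ✓

x = 0, y = 1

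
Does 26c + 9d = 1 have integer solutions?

Step 1: Compute gcd(26, 9).
gcd(26, 9) = 1

Step 2: Check divisibility.
Does 1 divide 1? 1 = 1 x 1, so yes.

By the theorem on linear Diophantine equations, 26c + 9d = 1 has integer solutions if and only if gcd(26, 9) divides 1. Since 1 | 1, solutions exist.

Yes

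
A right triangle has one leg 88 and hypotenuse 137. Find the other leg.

a² = c² - b² = 18769 - 7744 = 11025
a = 105

105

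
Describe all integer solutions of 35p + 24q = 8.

Step 1: Compute gcd(35, 24) = 1.
Since 1 divides 8, solutions exist.

Step 2: Find a particular solution using extended Euclidean algorithm.
We get p₀ = 88, q₀ = -128.
Check: 35*88 + 24*-128 = 8 = 8 ✓

Step 3: Write the general solution.
p = 88 + (24/1)t = 88 + 24t
q = -128 - (35/1)t = -128 - 35t
for any integer t.

p = 88 + 24t, q = -128 - 35t for integer t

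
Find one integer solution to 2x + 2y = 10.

Step 1: Check solvability.
gcd(2, 2) = 2
Since 2 divides 10, solutions exist.

Step 2: Apply extended Euclidean algorithm to find gcd.
We find integers such that 2*x0 + 2*y0 = 2

Step 3: Scale the particular solution.
Multiply by 10/2 = 5:
x = 0, y = 5

Step 4: Verify.
2*(0) + 2*(5) = 10 = 10 ✓

x = 0, y = 5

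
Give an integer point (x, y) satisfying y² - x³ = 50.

Try small integer x values and check whether x³ + 50 is a perfect square.
x = -1: x³ + 50 = -1³ + 50 = -1 + 50 = 49
Is 49 a perfect square? 7² = 49 ✓
So (x, y) = (-1, 7) is a solution.

x = -1, y = 7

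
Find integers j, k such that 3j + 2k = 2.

Step 1: Check solvability.
gcd(3, 2) = 1
Since 1 divides 2, solutions exist.

Step 2: Apply extended Euclidean algorithm to find gcd.
We find integers such that 3*x0 + 2*y0 = 1

Step 3: Scale the particular solution.
Multiply by 2/1 = 2:
j = 2, k = -2

Step 4: Verify.
3*(2) + 2*(-2) = 2 = 2 ✓

j = 2, k = -2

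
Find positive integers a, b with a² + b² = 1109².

We need a² + b² = 1109² = 1229881.
Trying: 141² + 1100² = 19881 + 1210000 = 1229881 ✓

(141, 1100, 1109)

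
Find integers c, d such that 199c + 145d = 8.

Step 1: Check solvability.
gcd(199, 145) = 1
Since 1 divides 8, solutions exist.

Step 2: Apply extended Euclidean algorithm to find gcd.
We find integers such that 199*x0 + 145*y0 = 1

Step 3: Scale the particular solution.
Multiply by 8/1 = 8:
c = -408, d = 560

Step 4: Verify.
199*(-408) + 145*(560) = 8 = 8 ✓

c = -408, d = 560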